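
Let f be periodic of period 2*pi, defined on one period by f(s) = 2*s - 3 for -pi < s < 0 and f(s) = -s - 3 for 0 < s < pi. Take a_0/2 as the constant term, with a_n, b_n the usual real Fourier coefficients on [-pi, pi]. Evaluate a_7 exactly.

6/(49*pi)

a_7 = 1/pi ∫_{-pi}^{pi} f(s) cos(7*s) ds.
Split the integral at the breakpoints.
Integrating by parts (boundary term plus one more integral), an antiderivative of (2*s - 3) cos(7*s) is 2*s*sin(7*s)/7 - 3*sin(7*s)/7 + 2*cos(7*s)/49; evaluating from -pi to 0: ∫_{-pi}^{0} (2*s - 3) cos(7*s) ds = (2/49) - (-2/49) = 4/49.
Integrating by parts (boundary term plus one more integral), an antiderivative of (-s - 3) cos(7*s) is -s*sin(7*s)/7 - 3*sin(7*s)/7 - cos(7*s)/49; evaluating from 0 to pi: ∫_{0}^{pi} (-s - 3) cos(7*s) ds = (1/49) - (-1/49) = 2/49.
Summing the pieces and multiplying by (1/pi) gives a_7 = 6/(49*pi).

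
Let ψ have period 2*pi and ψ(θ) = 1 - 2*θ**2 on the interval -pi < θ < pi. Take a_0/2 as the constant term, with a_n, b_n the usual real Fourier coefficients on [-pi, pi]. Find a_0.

a_0 = 1/pi ∫_{-pi}^{pi} ψ(θ) dθ = 1/pi · (-4*pi**3/3 + 2*pi) = 2 - 4*pi**2/3.

2 - 4*pi**2/3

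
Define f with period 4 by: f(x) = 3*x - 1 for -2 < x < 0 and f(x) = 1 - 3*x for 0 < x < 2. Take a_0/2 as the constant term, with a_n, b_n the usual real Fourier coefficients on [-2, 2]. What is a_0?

a_0 = 1/2 ∫_{-2}^{2} f(x) dx = 1/2 · (-12) = -6.

-6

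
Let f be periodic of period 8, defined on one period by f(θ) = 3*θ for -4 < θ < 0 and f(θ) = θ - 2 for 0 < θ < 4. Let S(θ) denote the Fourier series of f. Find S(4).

θ = 4 differs from θ = -4 by 1 full period(s), and the series is 8-periodic.
At θ = -4 the one-sided limits are f(-4^-) = 2 and f(-4^+) = -12.
By Dirichlet's theorem the series converges to their average, [(2) + (-12)]/2 = -5.

-5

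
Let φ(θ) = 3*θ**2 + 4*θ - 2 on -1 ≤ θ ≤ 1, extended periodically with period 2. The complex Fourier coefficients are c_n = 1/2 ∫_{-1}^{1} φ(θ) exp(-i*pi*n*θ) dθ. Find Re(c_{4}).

Since φ is real-valued, Re(c_{4}) = 1/2 ∫_{-1}^{1} φ(θ) cos(4*pi*θ) dθ = a_{4}/2.
Integrating by parts twice (tabular method), an antiderivative of (3*θ**2 + 4*θ - 2) cos(4*pi*θ) is 3*θ**2*sin(4*pi*θ)/(4*pi) + θ*sin(4*pi*θ)/pi + 3*θ*cos(4*pi*θ)/(8*pi**2) - sin(4*pi*θ)/(2*pi) - 3*sin(4*pi*θ)/(32*pi**3) + cos(4*pi*θ)/(4*pi**2); evaluating from -1 to 1: ∫_{-1}^{1} (3*θ**2 + 4*θ - 2) cos(4*pi*θ) dθ = (5/(8*pi**2)) - (-1/(8*pi**2)) = 3/(4*pi**2).
Hence Re(c_{4}) = (1/2)·(3/(4*pi**2)) = 3/(8*pi**2).

3/(8*pi**2)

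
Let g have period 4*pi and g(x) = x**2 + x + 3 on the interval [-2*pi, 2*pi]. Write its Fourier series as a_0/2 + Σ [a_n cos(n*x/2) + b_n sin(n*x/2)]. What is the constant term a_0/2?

a_0 = (1/(2*pi)) ∫_{-2*pi}^{2*pi} g(x) dx = (1/(2*pi)) · (12*pi + 16*pi**3/3) = 6 + 8*pi**2/3.
So the constant term a_0/2 = 3 + 4*pi**2/3.

3 + 4*pi**2/3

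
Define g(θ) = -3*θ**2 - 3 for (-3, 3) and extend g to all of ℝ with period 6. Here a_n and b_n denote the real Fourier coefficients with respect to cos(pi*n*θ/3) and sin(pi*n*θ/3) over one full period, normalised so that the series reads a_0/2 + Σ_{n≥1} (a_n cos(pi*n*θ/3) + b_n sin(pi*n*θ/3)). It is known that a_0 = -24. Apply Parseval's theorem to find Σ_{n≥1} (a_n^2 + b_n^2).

Parseval: a_0^2/2 + Σ_{n≥1} (a_n^2+b_n^2) = 1/3 ∫_{-3}^{3} g(θ)^2 dθ = 2088/5.
Subtract a_0^2/2 = 288: Σ (a_n^2+b_n^2) = 648/5.

648/5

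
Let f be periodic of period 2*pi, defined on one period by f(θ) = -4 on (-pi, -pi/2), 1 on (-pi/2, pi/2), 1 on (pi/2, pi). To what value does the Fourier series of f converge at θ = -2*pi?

θ = -2*pi differs from θ = 0 by -1 full period(s), and the series is 2*pi-periodic.
f is continuous at θ = 0 with value 1, so the series converges to 1 there.

1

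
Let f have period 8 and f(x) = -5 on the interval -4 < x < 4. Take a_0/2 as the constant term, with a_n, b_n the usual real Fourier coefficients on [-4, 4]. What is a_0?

-10

a_0 = 1/4 ∫_{-4}^{4} f(x) dx = 1/4 · (-40) = -10.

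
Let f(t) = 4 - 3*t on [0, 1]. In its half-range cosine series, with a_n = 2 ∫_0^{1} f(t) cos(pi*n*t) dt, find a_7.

a_7 = 2 ∫_0^{1} (4 - 3*t) cos(7*pi*t) dt.
Integrating by parts (boundary term plus one more integral), an antiderivative of (4 - 3*t) cos(7*pi*t) is -3*t*sin(7*pi*t)/(7*pi) + 4*sin(7*pi*t)/(7*pi) - 3*cos(7*pi*t)/(49*pi**2); evaluating from 0 to 1: ∫_{0}^{1} (4 - 3*t) cos(7*pi*t) dt = (3/(49*pi**2)) - (-3/(49*pi**2)) = 6/(49*pi**2).
Hence a_7 = 2·(6/(49*pi**2)) = 12/(49*pi**2).

12/(49*pi**2)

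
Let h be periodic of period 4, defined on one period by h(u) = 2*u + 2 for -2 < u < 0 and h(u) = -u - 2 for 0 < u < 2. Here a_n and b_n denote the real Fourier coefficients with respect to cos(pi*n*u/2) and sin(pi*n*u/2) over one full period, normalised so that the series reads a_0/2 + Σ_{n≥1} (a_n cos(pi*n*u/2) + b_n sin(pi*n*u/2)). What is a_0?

a_0 = 1/2 ∫_{-2}^{2} h(u) du = 1/2 · (-6) = -3.

-3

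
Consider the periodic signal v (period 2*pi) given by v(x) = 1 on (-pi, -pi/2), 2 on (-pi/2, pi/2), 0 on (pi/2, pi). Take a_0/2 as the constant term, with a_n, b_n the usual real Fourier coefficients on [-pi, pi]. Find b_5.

-1/(5*pi)

b_5 = 1/pi ∫_{-pi}^{pi} v(x) sin(5*x) dx.
Split the integral at the breakpoints.
Directly, an antiderivative of (1) sin(5*x) is -cos(5*x)/5; evaluating from -pi to -pi/2: ∫_{-pi}^{-pi/2} (1) sin(5*x) dx = (0) - (1/5) = -1/5.
Directly, an antiderivative of (2) sin(5*x) is -2*cos(5*x)/5; evaluating from -pi/2 to pi/2: ∫_{-pi/2}^{pi/2} (2) sin(5*x) dx = (0) - (0) = 0.
∫_{pi/2}^{pi} (0) sin(5*x) dx = 0.
Summing the pieces and multiplying by (1/pi) gives b_5 = -1/(5*pi).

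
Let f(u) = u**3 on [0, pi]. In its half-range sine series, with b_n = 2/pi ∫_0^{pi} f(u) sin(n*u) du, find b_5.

b_5 = 2/pi ∫_0^{pi} (u**3) sin(5*u) du.
Integrating by parts three times (tabular method), an antiderivative of (u**3) sin(5*u) is -u**3*cos(5*u)/5 + 3*u**2*sin(5*u)/25 + 6*u*cos(5*u)/125 - 6*sin(5*u)/625; evaluating from 0 to pi: ∫_{0}^{pi} (u**3) sin(5*u) du = (pi*(-6 + 25*pi**2)/125) - (0) = pi*(-6 + 25*pi**2)/125.
Hence b_5 = (2/pi)·(pi*(-6 + 25*pi**2)/125) = -12/125 + 2*pi**2/5.

-12/125 + 2*pi**2/5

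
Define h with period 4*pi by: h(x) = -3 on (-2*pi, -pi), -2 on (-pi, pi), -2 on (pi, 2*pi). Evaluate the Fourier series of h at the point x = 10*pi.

-5/2

x = 10*pi differs from x = 2*pi by 2 full period(s), and the series is 4*pi-periodic.
At x = 2*pi the one-sided limits are h(2*pi^-) = -2 and h(2*pi^+) = -3.
By Dirichlet's theorem the series converges to their average, [(-2) + (-3)]/2 = -5/2.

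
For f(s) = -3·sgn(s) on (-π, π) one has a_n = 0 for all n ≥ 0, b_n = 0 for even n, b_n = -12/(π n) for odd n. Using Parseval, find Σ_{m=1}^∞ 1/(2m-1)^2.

pi**2/8

Parseval: Σ b_n^2 = (1/π) ∫_{-π}^{π} f(s)^2 ds = 18.
Only odd n contribute, with b_n^2 = 144/(π^2 n^2), so Σ_{m≥1} 1/(2m-1)^2 = π^2·(18)/144 = pi**2/8.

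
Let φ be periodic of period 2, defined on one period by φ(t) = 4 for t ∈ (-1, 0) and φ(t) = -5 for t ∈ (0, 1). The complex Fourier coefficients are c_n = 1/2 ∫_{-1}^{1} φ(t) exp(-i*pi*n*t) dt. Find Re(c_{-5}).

0

Since φ is real-valued, Re(c_{-5}) = 1/2 ∫_{-1}^{1} φ(t) cos(-5*pi*t) dt = a_{5}/2.
Split the integral at the breakpoints.
Directly, an antiderivative of (4) cos(-5*pi*t) is 4*sin(5*pi*t)/(5*pi); evaluating from -1 to 0: ∫_{-1}^{0} (4) cos(-5*pi*t) dt = (0) - (0) = 0.
Directly, an antiderivative of (-5) cos(-5*pi*t) is -sin(5*pi*t)/pi; evaluating from 0 to 1: ∫_{0}^{1} (-5) cos(-5*pi*t) dt = (0) - (0) = 0.
So ∫_{-1}^{1} φ(t) cos(-5*pi*t) dt = 0.
Hence Re(c_{-5}) = (1/2)·(0) = 0.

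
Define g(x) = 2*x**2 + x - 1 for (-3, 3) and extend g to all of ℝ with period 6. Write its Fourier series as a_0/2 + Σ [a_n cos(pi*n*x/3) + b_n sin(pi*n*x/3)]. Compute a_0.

a_0 = 1/3 ∫_{-3}^{3} g(x) dx = 1/3 · (30) = 10.

10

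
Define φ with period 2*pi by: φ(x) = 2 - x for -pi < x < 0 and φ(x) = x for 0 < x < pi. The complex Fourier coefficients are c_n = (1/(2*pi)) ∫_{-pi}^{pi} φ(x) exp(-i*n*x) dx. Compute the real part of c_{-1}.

Since φ is real-valued, Re(c_{-1}) = (1/(2*pi)) ∫_{-pi}^{pi} φ(x) cos(-x) dx = a_{1}/2.
Split the integral at the breakpoints.
Integrating by parts (boundary term plus one more integral), an antiderivative of (2 - x) cos(-x) is -x*sin(x) + 2*sin(x) - cos(x); evaluating from -pi to 0: ∫_{-pi}^{0} (2 - x) cos(-x) dx = (-1) - (1) = -2.
Integrating by parts (boundary term plus one more integral), an antiderivative of (x) cos(-x) is x*sin(x) + cos(x); evaluating from 0 to pi: ∫_{0}^{pi} (x) cos(-x) dx = (-1) - (1) = -2.
So ∫_{-pi}^{pi} φ(x) cos(-x) dx = -4.
Hence Re(c_{-1}) = (1/(2*pi))·(-4) = -2/pi.

-2/pi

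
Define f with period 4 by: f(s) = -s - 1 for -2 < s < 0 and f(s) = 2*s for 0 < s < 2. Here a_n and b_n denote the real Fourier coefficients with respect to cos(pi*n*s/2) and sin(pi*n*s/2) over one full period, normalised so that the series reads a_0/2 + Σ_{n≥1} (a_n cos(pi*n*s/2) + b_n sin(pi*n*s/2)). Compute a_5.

-12/(25*pi**2)

a_5 = 1/2 ∫_{-2}^{2} f(s) cos(5*pi*s/2) ds.
Split the integral at the breakpoints.
Integrating by parts (boundary term plus one more integral), an antiderivative of (-s - 1) cos(5*pi*s/2) is -2*s*sin(5*pi*s/2)/(5*pi) - 2*sin(5*pi*s/2)/(5*pi) - 4*cos(5*pi*s/2)/(25*pi**2); evaluating from -2 to 0: ∫_{-2}^{0} (-s - 1) cos(5*pi*s/2) ds = (-4/(25*pi**2)) - (4/(25*pi**2)) = -8/(25*pi**2).
Integrating by parts (boundary term plus one more integral), an antiderivative of (2*s) cos(5*pi*s/2) is 4*s*sin(5*pi*s/2)/(5*pi) + 8*cos(5*pi*s/2)/(25*pi**2); evaluating from 0 to 2: ∫_{0}^{2} (2*s) cos(5*pi*s/2) ds = (-8/(25*pi**2)) - (8/(25*pi**2)) = -16/(25*pi**2).
Summing the pieces and multiplying by (1/2) gives a_5 = -12/(25*pi**2).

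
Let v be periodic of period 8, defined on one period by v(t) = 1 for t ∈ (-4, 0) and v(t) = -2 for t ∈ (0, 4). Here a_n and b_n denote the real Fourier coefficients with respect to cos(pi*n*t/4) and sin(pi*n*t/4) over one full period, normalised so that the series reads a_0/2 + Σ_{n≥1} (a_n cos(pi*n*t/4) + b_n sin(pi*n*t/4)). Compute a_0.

-1

a_0 = 1/4 ∫_{-4}^{4} v(t) dt = 1/4 · (-4) = -1.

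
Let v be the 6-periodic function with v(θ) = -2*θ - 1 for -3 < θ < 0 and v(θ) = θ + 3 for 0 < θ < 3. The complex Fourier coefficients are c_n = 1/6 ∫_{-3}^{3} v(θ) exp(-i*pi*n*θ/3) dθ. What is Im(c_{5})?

Since v is real-valued, Im(c_{5}) = -1/6 ∫_{-3}^{3} v(θ) sin(5*pi*θ/3) dθ = -b_{5}/2.
Split the integral at the breakpoints.
Integrating by parts (boundary term plus one more integral), an antiderivative of (-2*θ - 1) sin(5*pi*θ/3) is 6*θ*cos(5*pi*θ/3)/(5*pi) - 18*sin(5*pi*θ/3)/(25*pi**2) + 3*cos(5*pi*θ/3)/(5*pi); evaluating from -3 to 0: ∫_{-3}^{0} (-2*θ - 1) sin(5*pi*θ/3) dθ = (3/(5*pi)) - (3/pi) = -12/(5*pi).
Integrating by parts (boundary term plus one more integral), an antiderivative of (θ + 3) sin(5*pi*θ/3) is -3*θ*cos(5*pi*θ/3)/(5*pi) + 9*sin(5*pi*θ/3)/(25*pi**2) - 9*cos(5*pi*θ/3)/(5*pi); evaluating from 0 to 3: ∫_{0}^{3} (θ + 3) sin(5*pi*θ/3) dθ = (18/(5*pi)) - (-9/(5*pi)) = 27/(5*pi).
So ∫_{-3}^{3} v(θ) sin(5*pi*θ/3) dθ = 3/pi.
Hence Im(c_{5}) = (-1/6)·(3/pi) = -1/(2*pi).

-1/(2*pi)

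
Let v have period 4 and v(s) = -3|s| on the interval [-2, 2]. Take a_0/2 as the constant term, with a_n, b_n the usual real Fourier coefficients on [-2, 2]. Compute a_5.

24/(25*pi**2)

a_5 = 1/2 ∫_{-2}^{2} v(s) cos(5*pi*s/2) ds.
v is even and cos(5*pi*s/2) is even, so the integrand is even and a_5 = ∫_0^{2} v(s) cos(5*pi*s/2) ds.
Integrating by parts (boundary term plus one more integral), an antiderivative of (-3*s) cos(5*pi*s/2) is -6*s*sin(5*pi*s/2)/(5*pi) - 12*cos(5*pi*s/2)/(25*pi**2); evaluating from 0 to 2: ∫_{0}^{2} (-3*s) cos(5*pi*s/2) ds = (12/(25*pi**2)) - (-12/(25*pi**2)) = 24/(25*pi**2).
Hence a_5 = 24/(25*pi**2).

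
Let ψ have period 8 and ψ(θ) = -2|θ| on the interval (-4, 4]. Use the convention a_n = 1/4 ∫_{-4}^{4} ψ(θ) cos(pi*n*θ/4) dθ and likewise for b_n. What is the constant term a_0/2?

a_0 = 1/4 ∫_{-4}^{4} ψ(θ) dθ = 1/4 · (-32) = -8.
So the constant term a_0/2 = -4.

-4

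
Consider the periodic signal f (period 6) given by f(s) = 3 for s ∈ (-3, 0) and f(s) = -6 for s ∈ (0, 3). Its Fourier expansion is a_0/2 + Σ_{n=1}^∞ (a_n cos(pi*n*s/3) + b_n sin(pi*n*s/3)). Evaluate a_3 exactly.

0

a_3 = 1/3 ∫_{-3}^{3} f(s) cos(pi*s) ds.
Split the integral at the breakpoints.
Directly, an antiderivative of (3) cos(pi*s) is 3*sin(pi*s)/pi; evaluating from -3 to 0: ∫_{-3}^{0} (3) cos(pi*s) ds = (0) - (0) = 0.
Directly, an antiderivative of (-6) cos(pi*s) is -6*sin(pi*s)/pi; evaluating from 0 to 3: ∫_{0}^{3} (-6) cos(pi*s) ds = (0) - (0) = 0.
Summing the pieces and multiplying by (1/3) gives a_3 = 0.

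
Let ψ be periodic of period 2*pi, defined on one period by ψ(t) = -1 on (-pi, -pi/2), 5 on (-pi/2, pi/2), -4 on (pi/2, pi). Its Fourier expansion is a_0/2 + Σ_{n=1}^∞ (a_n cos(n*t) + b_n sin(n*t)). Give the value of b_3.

-1/pi

b_3 = 1/pi ∫_{-pi}^{pi} ψ(t) sin(3*t) dt.
Split the integral at the breakpoints.
Directly, an antiderivative of (-1) sin(3*t) is cos(3*t)/3; evaluating from -pi to -pi/2: ∫_{-pi}^{-pi/2} (-1) sin(3*t) dt = (0) - (-1/3) = 1/3.
Directly, an antiderivative of (5) sin(3*t) is -5*cos(3*t)/3; evaluating from -pi/2 to pi/2: ∫_{-pi/2}^{pi/2} (5) sin(3*t) dt = (0) - (0) = 0.
Directly, an antiderivative of (-4) sin(3*t) is 4*cos(3*t)/3; evaluating from pi/2 to pi: ∫_{pi/2}^{pi} (-4) sin(3*t) dt = (-4/3) - (0) = -4/3.
Summing the pieces and multiplying by (1/pi) gives b_3 = -1/pi.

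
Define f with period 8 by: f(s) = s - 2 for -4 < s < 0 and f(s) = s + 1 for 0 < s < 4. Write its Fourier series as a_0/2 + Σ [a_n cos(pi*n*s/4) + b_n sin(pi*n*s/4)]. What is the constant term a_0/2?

a_0 = 1/4 ∫_{-4}^{4} f(s) ds = 1/4 · (-4) = -1.
So the constant term a_0/2 = -1/2.

-1/2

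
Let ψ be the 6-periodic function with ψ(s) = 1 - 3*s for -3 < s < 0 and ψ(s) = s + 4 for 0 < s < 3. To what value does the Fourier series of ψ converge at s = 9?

17/2

s = 9 differs from s = -3 by 2 full period(s), and the series is 6-periodic.
At s = -3 the one-sided limits are ψ(-3^-) = 7 and ψ(-3^+) = 10.
By Dirichlet's theorem the series converges to their average, [(7) + (10)]/2 = 17/2.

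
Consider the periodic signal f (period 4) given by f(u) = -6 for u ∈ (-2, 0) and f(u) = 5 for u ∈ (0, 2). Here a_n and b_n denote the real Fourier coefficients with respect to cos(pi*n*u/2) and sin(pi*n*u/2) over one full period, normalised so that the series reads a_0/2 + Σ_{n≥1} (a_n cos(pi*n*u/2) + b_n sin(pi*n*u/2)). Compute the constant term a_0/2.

-1/2

a_0 = 1/2 ∫_{-2}^{2} f(u) du = 1/2 · (-2) = -1.
So the constant term a_0/2 = -1/2.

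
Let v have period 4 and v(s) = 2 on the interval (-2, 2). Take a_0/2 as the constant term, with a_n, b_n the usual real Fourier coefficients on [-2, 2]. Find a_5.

a_5 = 1/2 ∫_{-2}^{2} v(s) cos(5*pi*s/2) ds.
v is even and cos(5*pi*s/2) is even, so the integrand is even and a_5 = ∫_0^{2} v(s) cos(5*pi*s/2) ds.
Directly, an antiderivative of (2) cos(5*pi*s/2) is 4*sin(5*pi*s/2)/(5*pi); evaluating from 0 to 2: ∫_{0}^{2} (2) cos(5*pi*s/2) ds = (0) - (0) = 0.
Hence a_5 = 0.

0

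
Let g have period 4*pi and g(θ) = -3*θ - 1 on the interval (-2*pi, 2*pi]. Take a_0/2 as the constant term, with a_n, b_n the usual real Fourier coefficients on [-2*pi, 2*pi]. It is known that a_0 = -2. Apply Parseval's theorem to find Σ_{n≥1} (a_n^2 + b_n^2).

Parseval: a_0^2/2 + Σ_{n≥1} (a_n^2+b_n^2) = (1/(2*pi)) ∫_{-2*pi}^{2*pi} g(θ)^2 dθ = 2 + 24*pi**2.
Subtract a_0^2/2 = 2: Σ (a_n^2+b_n^2) = 24*pi**2.

24*pi**2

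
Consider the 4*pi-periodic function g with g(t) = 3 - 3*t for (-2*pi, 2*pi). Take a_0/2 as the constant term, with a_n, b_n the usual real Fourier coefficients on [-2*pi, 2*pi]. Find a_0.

6

a_0 = (1/(2*pi)) ∫_{-2*pi}^{2*pi} g(t) dt = (1/(2*pi)) · (12*pi) = 6.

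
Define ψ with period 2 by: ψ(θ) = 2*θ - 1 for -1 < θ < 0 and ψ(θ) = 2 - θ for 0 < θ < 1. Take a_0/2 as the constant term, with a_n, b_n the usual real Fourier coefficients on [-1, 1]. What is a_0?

a_0 = ∫_{-1}^{1} ψ(θ) dθ = -1/2.

-1/2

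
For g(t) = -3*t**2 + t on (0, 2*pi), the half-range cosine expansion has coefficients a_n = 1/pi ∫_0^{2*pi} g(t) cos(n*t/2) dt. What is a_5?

8*(-1 + 6*pi)/(25*pi)

a_5 = 1/pi ∫_0^{2*pi} (-3*t**2 + t) cos(5*t/2) dt.
Integrating by parts twice (tabular method), an antiderivative of (-3*t**2 + t) cos(5*t/2) is -6*t**2*sin(5*t/2)/5 + 2*t*sin(5*t/2)/5 - 24*t*cos(5*t/2)/25 + 48*sin(5*t/2)/125 + 4*cos(5*t/2)/25; evaluating from 0 to 2*pi: ∫_{0}^{2*pi} (-3*t**2 + t) cos(5*t/2) dt = (-4/25 + 48*pi/25) - (4/25) = -8/25 + 48*pi/25.
Hence a_5 = (1/pi)·(-8/25 + 48*pi/25) = 8*(-1 + 6*pi)/(25*pi).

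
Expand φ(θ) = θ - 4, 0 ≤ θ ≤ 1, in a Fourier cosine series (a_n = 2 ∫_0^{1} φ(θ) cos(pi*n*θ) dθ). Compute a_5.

a_5 = 2 ∫_0^{1} (θ - 4) cos(5*pi*θ) dθ.
Integrating by parts (boundary term plus one more integral), an antiderivative of (θ - 4) cos(5*pi*θ) is θ*sin(5*pi*θ)/(5*pi) - 4*sin(5*pi*θ)/(5*pi) + cos(5*pi*θ)/(25*pi**2); evaluating from 0 to 1: ∫_{0}^{1} (θ - 4) cos(5*pi*θ) dθ = (-1/(25*pi**2)) - (1/(25*pi**2)) = -2/(25*pi**2).
Hence a_5 = 2·(-2/(25*pi**2)) = -4/(25*pi**2).

-4/(25*pi**2)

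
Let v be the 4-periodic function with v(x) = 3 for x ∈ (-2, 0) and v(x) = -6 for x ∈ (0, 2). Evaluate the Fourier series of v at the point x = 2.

-3/2

At x = 2 the one-sided limits are v(2^-) = -6 and v(2^+) = 3.
By Dirichlet's theorem the series converges to their average, [(-6) + (3)]/2 = -3/2.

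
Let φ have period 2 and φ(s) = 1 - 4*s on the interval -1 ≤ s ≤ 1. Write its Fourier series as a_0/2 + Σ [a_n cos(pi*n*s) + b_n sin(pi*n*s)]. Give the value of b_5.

-8/(5*pi)

b_5 = ∫_{-1}^{1} φ(s) sin(5*pi*s) ds.
Integrating by parts (boundary term plus one more integral), an antiderivative of (1 - 4*s) sin(5*pi*s) is 4*s*cos(5*pi*s)/(5*pi) - 4*sin(5*pi*s)/(25*pi**2) - cos(5*pi*s)/(5*pi); evaluating from -1 to 1: ∫_{-1}^{1} (1 - 4*s) sin(5*pi*s) ds = (-3/(5*pi)) - (1/pi) = -8/(5*pi).
Hence b_5 = -8/(5*pi).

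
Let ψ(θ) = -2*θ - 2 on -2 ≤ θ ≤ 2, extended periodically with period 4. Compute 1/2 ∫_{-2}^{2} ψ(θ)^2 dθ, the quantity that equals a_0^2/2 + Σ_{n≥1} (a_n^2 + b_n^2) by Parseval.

1/2 ∫_{-2}^{2} ψ(θ)^2 dθ = 1/2 · (112/3) = 56/3.

56/3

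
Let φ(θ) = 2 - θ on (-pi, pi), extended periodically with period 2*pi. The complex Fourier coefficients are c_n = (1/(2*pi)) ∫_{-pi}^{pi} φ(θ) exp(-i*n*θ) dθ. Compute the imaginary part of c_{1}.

1

Since φ is real-valued, Im(c_{1}) = -(1/(2*pi)) ∫_{-pi}^{pi} φ(θ) sin(θ) dθ = -b_{1}/2.
Integrating by parts (boundary term plus one more integral), an antiderivative of (2 - θ) sin(θ) is θ*cos(θ) - sin(θ) - 2*cos(θ); evaluating from -pi to pi: ∫_{-pi}^{pi} (2 - θ) sin(θ) dθ = (2 - pi) - (2 + pi) = -2*pi.
Hence Im(c_{1}) = (-1/(2*pi))·(-2*pi) = 1.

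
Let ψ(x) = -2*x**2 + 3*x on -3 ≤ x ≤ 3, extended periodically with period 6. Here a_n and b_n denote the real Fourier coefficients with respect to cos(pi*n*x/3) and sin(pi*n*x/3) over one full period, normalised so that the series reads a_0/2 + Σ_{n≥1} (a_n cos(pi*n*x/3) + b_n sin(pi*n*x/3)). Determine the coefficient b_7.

18/(7*pi)

b_7 = 1/3 ∫_{-3}^{3} ψ(x) sin(7*pi*x/3) dx.
Integrating by parts twice (tabular method), an antiderivative of (-2*x**2 + 3*x) sin(7*pi*x/3) is 6*x**2*cos(7*pi*x/3)/(7*pi) - 36*x*sin(7*pi*x/3)/(49*pi**2) - 9*x*cos(7*pi*x/3)/(7*pi) + 27*sin(7*pi*x/3)/(49*pi**2) - 108*cos(7*pi*x/3)/(343*pi**3); evaluating from -3 to 3: ∫_{-3}^{3} (-2*x**2 + 3*x) sin(7*pi*x/3) dx = (27*(4 - 49*pi**2)/(343*pi**3)) - (27*(4 - 147*pi**2)/(343*pi**3)) = 54/(7*pi).
Hence b_7 = (1/3)·(54/(7*pi)) = 18/(7*pi).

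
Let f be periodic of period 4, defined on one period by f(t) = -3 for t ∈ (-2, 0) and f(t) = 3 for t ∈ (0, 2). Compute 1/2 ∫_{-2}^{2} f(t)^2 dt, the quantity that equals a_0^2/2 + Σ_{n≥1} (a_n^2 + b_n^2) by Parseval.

18

1/2 ∫_{-2}^{2} f(t)^2 dt = 1/2 · (36) = 18.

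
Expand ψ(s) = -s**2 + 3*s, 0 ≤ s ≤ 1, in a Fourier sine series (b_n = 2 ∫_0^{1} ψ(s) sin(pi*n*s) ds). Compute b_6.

b_6 = 2 ∫_0^{1} (-s**2 + 3*s) sin(6*pi*s) ds.
Integrating by parts twice (tabular method), an antiderivative of (-s**2 + 3*s) sin(6*pi*s) is s**2*cos(6*pi*s)/(6*pi) - s*sin(6*pi*s)/(18*pi**2) - s*cos(6*pi*s)/(2*pi) + sin(6*pi*s)/(12*pi**2) - cos(6*pi*s)/(108*pi**3); evaluating from 0 to 1: ∫_{0}^{1} (-s**2 + 3*s) sin(6*pi*s) ds = ((-36*pi**2 - 1)/(108*pi**3)) - (-1/(108*pi**3)) = -1/(3*pi).
Hence b_6 = 2·(-1/(3*pi)) = -2/(3*pi).

-2/(3*pi)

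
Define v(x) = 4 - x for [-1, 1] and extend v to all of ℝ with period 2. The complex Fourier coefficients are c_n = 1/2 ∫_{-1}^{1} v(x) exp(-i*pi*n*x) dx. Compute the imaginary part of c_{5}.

1/(5*pi)

Since v is real-valued, Im(c_{5}) = -1/2 ∫_{-1}^{1} v(x) sin(5*pi*x) dx = -b_{5}/2.
Integrating by parts (boundary term plus one more integral), an antiderivative of (4 - x) sin(5*pi*x) is x*cos(5*pi*x)/(5*pi) - sin(5*pi*x)/(25*pi**2) - 4*cos(5*pi*x)/(5*pi); evaluating from -1 to 1: ∫_{-1}^{1} (4 - x) sin(5*pi*x) dx = (3/(5*pi)) - (1/pi) = -2/(5*pi).
Hence Im(c_{5}) = (-1/2)·(-2/(5*pi)) = 1/(5*pi).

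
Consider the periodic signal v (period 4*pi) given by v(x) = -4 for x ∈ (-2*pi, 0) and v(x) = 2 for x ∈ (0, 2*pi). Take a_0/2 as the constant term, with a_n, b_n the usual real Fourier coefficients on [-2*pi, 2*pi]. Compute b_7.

b_7 = (1/(2*pi)) ∫_{-2*pi}^{2*pi} v(x) sin(7*x/2) dx.
Split the integral at the breakpoints.
Directly, an antiderivative of (-4) sin(7*x/2) is 8*cos(7*x/2)/7; evaluating from -2*pi to 0: ∫_{-2*pi}^{0} (-4) sin(7*x/2) dx = (8/7) - (-8/7) = 16/7.
Directly, an antiderivative of (2) sin(7*x/2) is -4*cos(7*x/2)/7; evaluating from 0 to 2*pi: ∫_{0}^{2*pi} (2) sin(7*x/2) dx = (4/7) - (-4/7) = 8/7.
Summing the pieces and multiplying by (1/(2*pi)) gives b_7 = 12/(7*pi).

12/(7*pi)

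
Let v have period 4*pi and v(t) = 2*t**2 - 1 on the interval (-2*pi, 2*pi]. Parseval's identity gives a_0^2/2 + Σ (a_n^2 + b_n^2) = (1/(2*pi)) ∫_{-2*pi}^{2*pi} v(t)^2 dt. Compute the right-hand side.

(1/(2*pi)) ∫_{-2*pi}^{2*pi} v(t)^2 dt = (1/(2*pi)) · (4*pi*(-80*pi**2 + 15 + 192*pi**4)/15) = -32*pi**2/3 + 2 + 128*pi**4/5.

-32*pi**2/3 + 2 + 128*pi**4/5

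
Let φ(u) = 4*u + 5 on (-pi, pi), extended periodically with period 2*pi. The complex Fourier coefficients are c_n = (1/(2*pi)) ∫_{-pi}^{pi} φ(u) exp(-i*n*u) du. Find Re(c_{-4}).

Since φ is real-valued, Re(c_{-4}) = (1/(2*pi)) ∫_{-pi}^{pi} φ(u) cos(-4*u) du = a_{4}/2.
Integrating by parts (boundary term plus one more integral), an antiderivative of (4*u + 5) cos(-4*u) is u*sin(4*u) + 5*sin(4*u)/4 + cos(4*u)/4; evaluating from -pi to pi: ∫_{-pi}^{pi} (4*u + 5) cos(-4*u) du = (1/4) - (1/4) = 0.
Hence Re(c_{-4}) = (1/(2*pi))·(0) = 0.

0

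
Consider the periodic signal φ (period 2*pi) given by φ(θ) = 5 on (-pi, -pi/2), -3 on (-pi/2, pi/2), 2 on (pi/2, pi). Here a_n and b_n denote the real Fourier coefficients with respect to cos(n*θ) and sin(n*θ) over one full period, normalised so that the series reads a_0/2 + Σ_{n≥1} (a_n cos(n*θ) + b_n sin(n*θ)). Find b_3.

b_3 = 1/pi ∫_{-pi}^{pi} φ(θ) sin(3*θ) dθ.
Split the integral at the breakpoints.
Directly, an antiderivative of (5) sin(3*θ) is -5*cos(3*θ)/3; evaluating from -pi to -pi/2: ∫_{-pi}^{-pi/2} (5) sin(3*θ) dθ = (0) - (5/3) = -5/3.
Directly, an antiderivative of (-3) sin(3*θ) is cos(3*θ); evaluating from -pi/2 to pi/2: ∫_{-pi/2}^{pi/2} (-3) sin(3*θ) dθ = (0) - (0) = 0.
Directly, an antiderivative of (2) sin(3*θ) is -2*cos(3*θ)/3; evaluating from pi/2 to pi: ∫_{pi/2}^{pi} (2) sin(3*θ) dθ = (2/3) - (0) = 2/3.
Summing the pieces and multiplying by (1/pi) gives b_3 = -1/pi.

-1/pi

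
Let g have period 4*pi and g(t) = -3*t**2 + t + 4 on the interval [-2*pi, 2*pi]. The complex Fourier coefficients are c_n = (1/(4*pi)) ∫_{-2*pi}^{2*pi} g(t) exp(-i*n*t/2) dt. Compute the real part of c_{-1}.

Since g is real-valued, Re(c_{-1}) = (1/(4*pi)) ∫_{-2*pi}^{2*pi} g(t) cos(-t/2) dt = a_{1}/2.
Integrating by parts twice (tabular method), an antiderivative of (-3*t**2 + t + 4) cos(-t/2) is -6*t**2*sin(t/2) + 2*t*sin(t/2) - 24*t*cos(t/2) + 56*sin(t/2) + 4*cos(t/2); evaluating from -2*pi to 2*pi: ∫_{-2*pi}^{2*pi} (-3*t**2 + t + 4) cos(-t/2) dt = (-4 + 48*pi) - (-48*pi - 4) = 96*pi.
Hence Re(c_{-1}) = (1/(4*pi))·(96*pi) = 24.

24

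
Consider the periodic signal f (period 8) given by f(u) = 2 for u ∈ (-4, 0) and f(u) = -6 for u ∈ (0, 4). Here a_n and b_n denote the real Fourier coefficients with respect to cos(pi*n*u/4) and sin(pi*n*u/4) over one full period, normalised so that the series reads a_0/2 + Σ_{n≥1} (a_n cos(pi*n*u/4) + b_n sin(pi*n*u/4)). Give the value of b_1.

-16/pi

b_1 = 1/4 ∫_{-4}^{4} f(u) sin(pi*u/4) du.
Split the integral at the breakpoints.
Directly, an antiderivative of (2) sin(pi*u/4) is -8*cos(pi*u/4)/pi; evaluating from -4 to 0: ∫_{-4}^{0} (2) sin(pi*u/4) du = (-8/pi) - (8/pi) = -16/pi.
Directly, an antiderivative of (-6) sin(pi*u/4) is 24*cos(pi*u/4)/pi; evaluating from 0 to 4: ∫_{0}^{4} (-6) sin(pi*u/4) du = (-24/pi) - (24/pi) = -48/pi.
Summing the pieces and multiplying by (1/4) gives b_1 = -16/pi.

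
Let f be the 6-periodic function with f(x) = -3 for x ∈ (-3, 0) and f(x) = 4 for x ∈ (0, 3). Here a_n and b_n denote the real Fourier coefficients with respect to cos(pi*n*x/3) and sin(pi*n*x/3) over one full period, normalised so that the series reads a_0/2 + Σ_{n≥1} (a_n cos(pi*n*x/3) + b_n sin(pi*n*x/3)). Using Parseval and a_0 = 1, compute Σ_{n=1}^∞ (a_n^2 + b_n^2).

49/2

Parseval: a_0^2/2 + Σ_{n≥1} (a_n^2+b_n^2) = 1/3 ∫_{-3}^{3} f(x)^2 dx = 25.
Subtract a_0^2/2 = 1/2: Σ (a_n^2+b_n^2) = 49/2.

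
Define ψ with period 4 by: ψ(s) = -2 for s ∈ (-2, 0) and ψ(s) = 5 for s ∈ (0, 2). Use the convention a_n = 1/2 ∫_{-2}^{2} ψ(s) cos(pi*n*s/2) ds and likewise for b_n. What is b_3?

b_3 = 1/2 ∫_{-2}^{2} ψ(s) sin(3*pi*s/2) ds.
Split the integral at the breakpoints.
Directly, an antiderivative of (-2) sin(3*pi*s/2) is 4*cos(3*pi*s/2)/(3*pi); evaluating from -2 to 0: ∫_{-2}^{0} (-2) sin(3*pi*s/2) ds = (4/(3*pi)) - (-4/(3*pi)) = 8/(3*pi).
Directly, an antiderivative of (5) sin(3*pi*s/2) is -10*cos(3*pi*s/2)/(3*pi); evaluating from 0 to 2: ∫_{0}^{2} (5) sin(3*pi*s/2) ds = (10/(3*pi)) - (-10/(3*pi)) = 20/(3*pi).
Summing the pieces and multiplying by (1/2) gives b_3 = 14/(3*pi).

14/(3*pi)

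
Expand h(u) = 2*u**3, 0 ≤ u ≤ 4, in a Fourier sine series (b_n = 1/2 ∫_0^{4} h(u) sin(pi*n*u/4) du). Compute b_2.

-128/pi + 192/pi**3

b_2 = 1/2 ∫_0^{4} (2*u**3) sin(pi*u/2) du.
Integrating by parts three times (tabular method), an antiderivative of (2*u**3) sin(pi*u/2) is -4*u**3*cos(pi*u/2)/pi + 24*u**2*sin(pi*u/2)/pi**2 + 96*u*cos(pi*u/2)/pi**3 - 192*sin(pi*u/2)/pi**4; evaluating from 0 to 4: ∫_{0}^{4} (2*u**3) sin(pi*u/2) du = (-256/pi + 384/pi**3) - (0) = -256/pi + 384/pi**3.
Hence b_2 = (1/2)·(-256/pi + 384/pi**3) = -128/pi + 192/pi**3.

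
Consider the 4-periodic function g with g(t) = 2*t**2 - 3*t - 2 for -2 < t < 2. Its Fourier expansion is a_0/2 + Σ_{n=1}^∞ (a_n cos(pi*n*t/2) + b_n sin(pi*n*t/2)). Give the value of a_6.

a_6 = 1/2 ∫_{-2}^{2} g(t) cos(3*pi*t) dt.
Integrating by parts twice (tabular method), an antiderivative of (2*t**2 - 3*t - 2) cos(3*pi*t) is 2*t**2*sin(3*pi*t)/(3*pi) - t*sin(3*pi*t)/pi + 4*t*cos(3*pi*t)/(9*pi**2) - 2*sin(3*pi*t)/(3*pi) - 4*sin(3*pi*t)/(27*pi**3) - cos(3*pi*t)/(3*pi**2); evaluating from -2 to 2: ∫_{-2}^{2} (2*t**2 - 3*t - 2) cos(3*pi*t) dt = (5/(9*pi**2)) - (-11/(9*pi**2)) = 16/(9*pi**2).
Hence a_6 = (1/2)·(16/(9*pi**2)) = 8/(9*pi**2).

8/(9*pi**2)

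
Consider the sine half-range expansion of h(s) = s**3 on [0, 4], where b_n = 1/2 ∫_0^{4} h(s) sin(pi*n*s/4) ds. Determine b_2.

-64/pi + 96/pi**3

b_2 = 1/2 ∫_0^{4} (s**3) sin(pi*s/2) ds.
Integrating by parts three times (tabular method), an antiderivative of (s**3) sin(pi*s/2) is -2*s**3*cos(pi*s/2)/pi + 12*s**2*sin(pi*s/2)/pi**2 + 48*s*cos(pi*s/2)/pi**3 - 96*sin(pi*s/2)/pi**4; evaluating from 0 to 4: ∫_{0}^{4} (s**3) sin(pi*s/2) ds = (-128/pi + 192/pi**3) - (0) = -128/pi + 192/pi**3.
Hence b_2 = (1/2)·(-128/pi + 192/pi**3) = -64/pi + 96/pi**3.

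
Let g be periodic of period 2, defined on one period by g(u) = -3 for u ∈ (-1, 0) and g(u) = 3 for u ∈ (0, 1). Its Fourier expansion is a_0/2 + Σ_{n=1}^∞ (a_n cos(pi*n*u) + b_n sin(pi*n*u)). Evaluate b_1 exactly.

12/pi

b_1 = ∫_{-1}^{1} g(u) sin(pi*u) du.
g is odd and sin(pi*u) is odd, so the integrand is even and b_1 = 2 ∫_0^{1} g(u) sin(pi*u) du.
Directly, an antiderivative of (3) sin(pi*u) is -3*cos(pi*u)/pi; evaluating from 0 to 1: ∫_{0}^{1} (3) sin(pi*u) du = (3/pi) - (-3/pi) = 6/pi.
Hence b_1 = 2·(6/pi) = 12/pi.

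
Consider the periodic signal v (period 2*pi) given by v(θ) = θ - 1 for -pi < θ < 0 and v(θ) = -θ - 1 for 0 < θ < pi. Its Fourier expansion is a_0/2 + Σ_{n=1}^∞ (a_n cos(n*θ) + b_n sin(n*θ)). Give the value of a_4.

a_4 = 1/pi ∫_{-pi}^{pi} v(θ) cos(4*θ) dθ.
v is even and cos(4*θ) is even, so the integrand is even and a_4 = 2/pi ∫_0^{pi} v(θ) cos(4*θ) dθ.
Integrating by parts (boundary term plus one more integral), an antiderivative of (-θ - 1) cos(4*θ) is -θ*sin(4*θ)/4 - sin(4*θ)/4 - cos(4*θ)/16; evaluating from 0 to pi: ∫_{0}^{pi} (-θ - 1) cos(4*θ) dθ = (-1/16) - (-1/16) = 0.
Hence a_4 = (2/pi)·(0) = 0.

0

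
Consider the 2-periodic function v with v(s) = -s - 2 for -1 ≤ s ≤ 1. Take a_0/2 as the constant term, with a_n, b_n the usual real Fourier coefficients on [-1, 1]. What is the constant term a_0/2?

-2

a_0 = ∫_{-1}^{1} v(s) ds = -4.
So the constant term a_0/2 = -2.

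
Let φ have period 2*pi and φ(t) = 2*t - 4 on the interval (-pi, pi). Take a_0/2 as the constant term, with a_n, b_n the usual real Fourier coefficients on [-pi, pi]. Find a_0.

-8

a_0 = 1/pi ∫_{-pi}^{pi} φ(t) dt = 1/pi · (-8*pi) = -8.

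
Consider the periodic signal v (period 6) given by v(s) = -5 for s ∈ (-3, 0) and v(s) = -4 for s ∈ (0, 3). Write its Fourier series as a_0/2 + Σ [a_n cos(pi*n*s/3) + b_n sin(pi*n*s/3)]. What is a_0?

-9

a_0 = 1/3 ∫_{-3}^{3} v(s) ds = 1/3 · (-27) = -9.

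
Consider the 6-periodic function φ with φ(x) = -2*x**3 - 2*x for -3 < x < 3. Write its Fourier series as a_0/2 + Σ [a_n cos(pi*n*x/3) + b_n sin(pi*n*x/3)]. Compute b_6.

-3/pi**3 + 20/pi

b_6 = 1/3 ∫_{-3}^{3} φ(x) sin(2*pi*x) dx.
φ is odd and sin(2*pi*x) is odd, so the integrand is even and b_6 = 2/3 ∫_0^{3} φ(x) sin(2*pi*x) dx.
Integrating by parts three times (tabular method), an antiderivative of (-2*x**3 - 2*x) sin(2*pi*x) is x**3*cos(2*pi*x)/pi - 3*x**2*sin(2*pi*x)/(2*pi**2) - 3*x*cos(2*pi*x)/(2*pi**3) + x*cos(2*pi*x)/pi - sin(2*pi*x)/(2*pi**2) + 3*sin(2*pi*x)/(4*pi**4); evaluating from 0 to 3: ∫_{0}^{3} (-2*x**3 - 2*x) sin(2*pi*x) dx = (-9/(2*pi**3) + 30/pi) - (0) = -9/(2*pi**3) + 30/pi.
Hence b_6 = (2/3)·(-9/(2*pi**3) + 30/pi) = -3/pi**3 + 20/pi.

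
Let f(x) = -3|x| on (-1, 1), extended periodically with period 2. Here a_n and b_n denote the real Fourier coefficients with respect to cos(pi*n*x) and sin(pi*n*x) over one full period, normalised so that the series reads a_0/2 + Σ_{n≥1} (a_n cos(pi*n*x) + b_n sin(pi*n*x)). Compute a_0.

-3

a_0 = ∫_{-1}^{1} f(x) dx = -3.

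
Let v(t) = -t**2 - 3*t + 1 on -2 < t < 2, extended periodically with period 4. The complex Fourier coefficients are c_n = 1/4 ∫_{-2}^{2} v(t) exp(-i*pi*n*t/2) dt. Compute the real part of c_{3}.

Since v is real-valued, Re(c_{3}) = 1/4 ∫_{-2}^{2} v(t) cos(3*pi*t/2) dt = a_{3}/2.
Integrating by parts twice (tabular method), an antiderivative of (-t**2 - 3*t + 1) cos(3*pi*t/2) is -2*t**2*sin(3*pi*t/2)/(3*pi) - 2*t*sin(3*pi*t/2)/pi - 8*t*cos(3*pi*t/2)/(9*pi**2) + 16*sin(3*pi*t/2)/(27*pi**3) + 2*sin(3*pi*t/2)/(3*pi) - 4*cos(3*pi*t/2)/(3*pi**2); evaluating from -2 to 2: ∫_{-2}^{2} (-t**2 - 3*t + 1) cos(3*pi*t/2) dt = (28/(9*pi**2)) - (-4/(9*pi**2)) = 32/(9*pi**2).
Hence Re(c_{3}) = (1/4)·(32/(9*pi**2)) = 8/(9*pi**2).

8/(9*pi**2)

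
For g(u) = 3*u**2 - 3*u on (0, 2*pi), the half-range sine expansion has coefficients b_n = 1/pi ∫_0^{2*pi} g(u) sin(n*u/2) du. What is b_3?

-4 - 32/(9*pi) + 8*pi

b_3 = 1/pi ∫_0^{2*pi} (3*u**2 - 3*u) sin(3*u/2) du.
Integrating by parts twice (tabular method), an antiderivative of (3*u**2 - 3*u) sin(3*u/2) is -2*u**2*cos(3*u/2) + 8*u*sin(3*u/2)/3 + 2*u*cos(3*u/2) - 4*sin(3*u/2)/3 + 16*cos(3*u/2)/9; evaluating from 0 to 2*pi: ∫_{0}^{2*pi} (3*u**2 - 3*u) sin(3*u/2) du = (-4*pi - 16/9 + 8*pi**2) - (16/9) = -4*pi - 32/9 + 8*pi**2.
Hence b_3 = (1/pi)·(-4*pi - 32/9 + 8*pi**2) = -4 - 32/(9*pi) + 8*pi.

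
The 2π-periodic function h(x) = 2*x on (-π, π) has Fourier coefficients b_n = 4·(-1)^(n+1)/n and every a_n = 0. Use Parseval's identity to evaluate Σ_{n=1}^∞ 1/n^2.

pi**2/6

Parseval: Σ b_n^2 = (1/π) ∫_{-π}^{π} h(x)^2 dx = 8*pi**2/3.
Σ b_n^2 = Σ 16/n^2, so Σ 1/n^2 = (8*pi**2/3)/16 = pi**2/6.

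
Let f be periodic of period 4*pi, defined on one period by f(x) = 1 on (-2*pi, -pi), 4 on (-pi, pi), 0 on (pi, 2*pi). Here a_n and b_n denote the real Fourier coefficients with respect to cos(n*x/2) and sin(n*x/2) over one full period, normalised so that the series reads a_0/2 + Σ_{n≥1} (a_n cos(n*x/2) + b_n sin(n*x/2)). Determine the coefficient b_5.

b_5 = (1/(2*pi)) ∫_{-2*pi}^{2*pi} f(x) sin(5*x/2) dx.
Split the integral at the breakpoints.
Directly, an antiderivative of (1) sin(5*x/2) is -2*cos(5*x/2)/5; evaluating from -2*pi to -pi: ∫_{-2*pi}^{-pi} (1) sin(5*x/2) dx = (0) - (2/5) = -2/5.
Directly, an antiderivative of (4) sin(5*x/2) is -8*cos(5*x/2)/5; evaluating from -pi to pi: ∫_{-pi}^{pi} (4) sin(5*x/2) dx = (0) - (0) = 0.
∫_{pi}^{2*pi} (0) sin(5*x/2) dx = 0.
Summing the pieces and multiplying by (1/(2*pi)) gives b_5 = -1/(5*pi).

-1/(5*pi)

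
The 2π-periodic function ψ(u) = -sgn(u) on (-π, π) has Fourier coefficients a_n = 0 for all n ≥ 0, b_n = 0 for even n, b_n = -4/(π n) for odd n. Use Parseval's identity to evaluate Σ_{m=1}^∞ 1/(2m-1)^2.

Parseval: Σ b_n^2 = (1/π) ∫_{-π}^{π} ψ(u)^2 du = 2.
Only odd n contribute, with b_n^2 = 16/(π^2 n^2), so Σ_{m≥1} 1/(2m-1)^2 = π^2·(2)/16 = pi**2/8.

pi**2/8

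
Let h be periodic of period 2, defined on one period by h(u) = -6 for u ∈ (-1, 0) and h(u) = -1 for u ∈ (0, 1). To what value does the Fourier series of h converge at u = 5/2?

u = 5/2 differs from u = 1/2 by 1 full period(s), and the series is 2-periodic.
h is continuous at u = 1/2 with value -1, so the series converges to -1 there.

-1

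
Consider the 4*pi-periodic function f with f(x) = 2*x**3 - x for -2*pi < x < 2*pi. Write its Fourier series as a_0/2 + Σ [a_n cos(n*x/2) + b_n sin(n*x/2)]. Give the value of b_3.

b_3 = (1/(2*pi)) ∫_{-2*pi}^{2*pi} f(x) sin(3*x/2) dx.
f is odd and sin(3*x/2) is odd, so the integrand is even and b_3 = 1/pi ∫_0^{2*pi} f(x) sin(3*x/2) dx.
Integrating by parts three times (tabular method), an antiderivative of (2*x**3 - x) sin(3*x/2) is -4*x**3*cos(3*x/2)/3 + 8*x**2*sin(3*x/2)/3 + 38*x*cos(3*x/2)/9 - 76*sin(3*x/2)/27; evaluating from 0 to 2*pi: ∫_{0}^{2*pi} (2*x**3 - x) sin(3*x/2) dx = (4*pi*(-19 + 24*pi**2)/9) - (0) = 4*pi*(-19 + 24*pi**2)/9.
Hence b_3 = (1/pi)·(4*pi*(-19 + 24*pi**2)/9) = -76/9 + 32*pi**2/3.

-76/9 + 32*pi**2/3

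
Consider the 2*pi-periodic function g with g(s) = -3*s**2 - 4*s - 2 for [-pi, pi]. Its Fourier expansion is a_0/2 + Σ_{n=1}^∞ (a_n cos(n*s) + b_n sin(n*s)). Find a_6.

a_6 = 1/pi ∫_{-pi}^{pi} g(s) cos(6*s) ds.
Integrating by parts twice (tabular method), an antiderivative of (-3*s**2 - 4*s - 2) cos(6*s) is -s**2*sin(6*s)/2 - 2*s*sin(6*s)/3 - s*cos(6*s)/6 - 11*sin(6*s)/36 - cos(6*s)/9; evaluating from -pi to pi: ∫_{-pi}^{pi} (-3*s**2 - 4*s - 2) cos(6*s) ds = (-pi/6 - 1/9) - (-1/9 + pi/6) = -pi/3.
Hence a_6 = (1/pi)·(-pi/3) = -1/3.

-1/3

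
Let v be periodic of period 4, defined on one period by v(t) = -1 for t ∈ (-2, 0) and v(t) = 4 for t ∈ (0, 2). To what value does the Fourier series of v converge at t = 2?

3/2

t = 2 differs from t = -2 by 1 full period(s), and the series is 4-periodic.
At t = -2 the one-sided limits are v(-2^-) = 4 and v(-2^+) = -1.
By Dirichlet's theorem the series converges to their average, [(4) + (-1)]/2 = 3/2.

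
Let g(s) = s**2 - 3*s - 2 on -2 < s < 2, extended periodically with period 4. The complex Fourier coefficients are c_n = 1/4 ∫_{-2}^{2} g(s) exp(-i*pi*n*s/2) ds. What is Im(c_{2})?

Since g is real-valued, Im(c_{2}) = -1/4 ∫_{-2}^{2} g(s) sin(pi*s) ds = -b_{2}/2.
Integrating by parts twice (tabular method), an antiderivative of (s**2 - 3*s - 2) sin(pi*s) is -s**2*cos(pi*s)/pi + 2*s*sin(pi*s)/pi**2 + 3*s*cos(pi*s)/pi - 3*sin(pi*s)/pi**2 + 2*cos(pi*s)/pi**3 + 2*cos(pi*s)/pi; evaluating from -2 to 2: ∫_{-2}^{2} (s**2 - 3*s - 2) sin(pi*s) ds = (2/pi**3 + 4/pi) - (-8/pi + 2/pi**3) = 12/pi.
Hence Im(c_{2}) = (-1/4)·(12/pi) = -3/pi.

-3/pi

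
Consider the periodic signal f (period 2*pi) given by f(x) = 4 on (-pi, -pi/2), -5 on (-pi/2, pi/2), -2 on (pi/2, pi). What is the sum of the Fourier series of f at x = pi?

x = pi differs from x = -pi by 1 full period(s), and the series is 2*pi-periodic.
At x = -pi the one-sided limits are f(-pi^-) = -2 and f(-pi^+) = 4.
By Dirichlet's theorem the series converges to their average, [(-2) + (4)]/2 = 1.

1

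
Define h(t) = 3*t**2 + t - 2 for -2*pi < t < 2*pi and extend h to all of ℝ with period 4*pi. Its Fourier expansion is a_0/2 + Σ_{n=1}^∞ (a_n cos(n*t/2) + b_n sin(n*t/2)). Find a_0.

-4 + 8*pi**2

a_0 = (1/(2*pi)) ∫_{-2*pi}^{2*pi} h(t) dt = (1/(2*pi)) · (-8*pi + 16*pi**3) = -4 + 8*pi**2.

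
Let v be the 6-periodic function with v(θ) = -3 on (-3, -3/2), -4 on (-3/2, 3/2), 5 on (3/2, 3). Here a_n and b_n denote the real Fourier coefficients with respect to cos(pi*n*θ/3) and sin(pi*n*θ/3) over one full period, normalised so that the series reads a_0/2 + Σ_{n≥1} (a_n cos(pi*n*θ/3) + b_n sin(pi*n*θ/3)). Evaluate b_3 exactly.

b_3 = 1/3 ∫_{-3}^{3} v(θ) sin(pi*θ) dθ.
Split the integral at the breakpoints.
Directly, an antiderivative of (-3) sin(pi*θ) is 3*cos(pi*θ)/pi; evaluating from -3 to -3/2: ∫_{-3}^{-3/2} (-3) sin(pi*θ) dθ = (0) - (-3/pi) = 3/pi.
Directly, an antiderivative of (-4) sin(pi*θ) is 4*cos(pi*θ)/pi; evaluating from -3/2 to 3/2: ∫_{-3/2}^{3/2} (-4) sin(pi*θ) dθ = (0) - (0) = 0.
Directly, an antiderivative of (5) sin(pi*θ) is -5*cos(pi*θ)/pi; evaluating from 3/2 to 3: ∫_{3/2}^{3} (5) sin(pi*θ) dθ = (5/pi) - (0) = 5/pi.
Summing the pieces and multiplying by (1/3) gives b_3 = 8/(3*pi).

8/(3*pi)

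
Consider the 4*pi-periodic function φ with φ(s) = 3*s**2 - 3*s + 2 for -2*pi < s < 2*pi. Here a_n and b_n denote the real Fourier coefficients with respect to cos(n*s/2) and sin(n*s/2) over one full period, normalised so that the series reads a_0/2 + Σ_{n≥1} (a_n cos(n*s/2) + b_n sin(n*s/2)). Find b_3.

b_3 = (1/(2*pi)) ∫_{-2*pi}^{2*pi} φ(s) sin(3*s/2) ds.
Integrating by parts twice (tabular method), an antiderivative of (3*s**2 - 3*s + 2) sin(3*s/2) is -2*s**2*cos(3*s/2) + 8*s*sin(3*s/2)/3 + 2*s*cos(3*s/2) - 4*sin(3*s/2)/3 + 4*cos(3*s/2)/9; evaluating from -2*pi to 2*pi: ∫_{-2*pi}^{2*pi} (3*s**2 - 3*s + 2) sin(3*s/2) ds = (-4*pi - 4/9 + 8*pi**2) - (-4/9 + 4*pi + 8*pi**2) = -8*pi.
Hence b_3 = (1/(2*pi))·(-8*pi) = -4.

-4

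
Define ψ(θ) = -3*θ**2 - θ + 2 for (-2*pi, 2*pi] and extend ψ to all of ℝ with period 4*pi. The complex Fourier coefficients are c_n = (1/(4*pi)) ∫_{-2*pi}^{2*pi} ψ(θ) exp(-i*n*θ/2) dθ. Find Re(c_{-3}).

8/3

Since ψ is real-valued, Re(c_{-3}) = (1/(4*pi)) ∫_{-2*pi}^{2*pi} ψ(θ) cos(-3*θ/2) dθ = a_{3}/2.
Integrating by parts twice (tabular method), an antiderivative of (-3*θ**2 - θ + 2) cos(-3*θ/2) is -2*θ**2*sin(3*θ/2) - 2*θ*sin(3*θ/2)/3 - 8*θ*cos(3*θ/2)/3 + 28*sin(3*θ/2)/9 - 4*cos(3*θ/2)/9; evaluating from -2*pi to 2*pi: ∫_{-2*pi}^{2*pi} (-3*θ**2 - θ + 2) cos(-3*θ/2) dθ = (4/9 + 16*pi/3) - (4/9 - 16*pi/3) = 32*pi/3.
Hence Re(c_{-3}) = (1/(4*pi))·(32*pi/3) = 8/3.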